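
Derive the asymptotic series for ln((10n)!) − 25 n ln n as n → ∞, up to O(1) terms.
ln((10n)!) − 25 n ln n = −15 n ln n + 10(ln 10 − 1) n + (1/2) ln(2π·10n) + O(1/n)

Stirling: ln((10n)!) = 10n ln(10n) − 10n + (1/2) ln(2π·10n) + O(1/n).
Expand 10n ln(10n) = 10n (ln n + ln 10) = 10n ln n + 10n ln 10.
Subtract 25n ln n: leading term is (10 − 25) n ln n = −15 n ln n. The next term is 10n ln 10 − 10n = 10(ln 10 − 1) n. Then the (1/2) ln(2π·10n) correction.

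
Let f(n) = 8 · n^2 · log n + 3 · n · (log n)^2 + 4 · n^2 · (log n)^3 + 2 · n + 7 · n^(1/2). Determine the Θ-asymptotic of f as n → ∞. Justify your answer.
f(n) ∈ Θ(n^2 · (log n)^3)

Compare the terms by growth order. For large n, n^a · (log n)^b dominates n^a' · (log n)^b' iff a > a', or (a = a' and b > b'). Ranking the 5 terms shows the dominant one is 4 · n^2 · (log n)^3. Hence f(n) ∈ Θ(n^2 · (log n)^3).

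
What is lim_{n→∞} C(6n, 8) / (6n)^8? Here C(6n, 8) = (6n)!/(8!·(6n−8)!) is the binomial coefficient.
lim = 1/8! = 1/40320

With N = 6n → ∞: C(N, 8) / N^8 = [N(N−1)…(N−7)] / (8! · N^8) = (1/8!) · 1 · (1 − 1/(6n)) · … · (1 − 7/(6n)). Each factor → 1 as N → ∞, so the limit is 1/8! = 1/40320.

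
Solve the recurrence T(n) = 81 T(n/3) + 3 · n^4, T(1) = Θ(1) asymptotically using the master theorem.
T(n) = Θ(n^4 log n)

log_3 81 = 4, and f(n) = 3 · n^4 = Θ(n^(log_3 81)). This is Case 2 of the master theorem: T(n) = Θ(f(n) · log n) = Θ(n^4 log n).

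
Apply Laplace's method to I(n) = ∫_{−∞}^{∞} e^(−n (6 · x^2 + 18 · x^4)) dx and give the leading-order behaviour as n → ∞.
I(n) ~ sqrt(π/(6n))

φ(x) = 6 · x^2 + 18 · x^4 has its unique global minimum at x* = 0 (since φ'(x) = 12x + 72x^3 = 0 only at x = 0 for real x with both coefficients positive, and φ → ∞ as |x| → ∞). At x* = 0, φ(0) = 0 and φ''(0) = 12. Laplace's method then gives
  I(n) ~ sqrt(2π / (n · φ''(0))) · e^(−n φ(0)) = sqrt(2π / (12n)) = sqrt(π/(6n)).
The 18 · x^4 term contributes only at subleading order (an O(1/n) relative correction).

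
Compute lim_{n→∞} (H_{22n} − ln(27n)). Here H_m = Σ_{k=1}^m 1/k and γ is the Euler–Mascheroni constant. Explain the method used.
lim = ln(22/27) + γ

By Euler-Maclaurin, H_m = ln m + γ + O(1/m). So
  H_{22n} − ln(27n) = ln(22n) + γ − ln(27n) + O(1/n)
                       = ln(22/27) + γ + O(1/n).
Hence the limit is ln(22/27) + γ.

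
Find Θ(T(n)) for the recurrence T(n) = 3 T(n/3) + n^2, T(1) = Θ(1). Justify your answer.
T(n) = Θ(n^2)

log_3 3 ≈ 1.000. f(n) = n^2 dominates n^(log_3 3) since 2 > 1.000, and the regularity condition a·f(n/b) = 3·(n/3)^2 = (3/9)·n^2 ≤ c·f(n) holds with c = 3/9 ≈ 0.333 < 1. So this is Case 3: T(n) = Θ(f(n)) = Θ(n^2).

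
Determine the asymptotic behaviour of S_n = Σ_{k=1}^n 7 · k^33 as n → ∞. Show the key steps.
S_n ~ 7 · n^34 / 34

By integral comparison (Euler-Maclaurin), Σ_{k=1}^n 7 · k^33 = 7 · ∫_0^n x^33 dx + O(n^33) = 7 · n^34/34 + O(n^33). (Equivalently, Faulhaber's formula gives the same leading term.)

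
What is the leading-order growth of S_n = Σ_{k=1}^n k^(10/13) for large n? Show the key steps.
S_n ~ (13/23) · n^(23/13)

Integral comparison: Σ_{k=1}^n k^(10/13) = ∫_0^n x^(10/13) dx + O(n^(10/13)). The integral is n^(1 + 10/13) / (1 + 10/13) = n^((10+13)/13) / ((10+13)/13) = (13/23) · n^(23/13).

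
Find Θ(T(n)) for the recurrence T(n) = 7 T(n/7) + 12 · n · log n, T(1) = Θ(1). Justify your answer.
T(n) = Θ(n · (log n)^2)

Here log_7 7 = 1 and f(n) = 12 · n · log n = Θ(n^(log_7 7) · (log n)^1). This is the extended Case 2 of the master theorem (f matches the critical exponent up to log factors), giving T(n) = Θ(n^(log_7 7) · (log n)^(1+1)) = Θ(n · (log n)^2).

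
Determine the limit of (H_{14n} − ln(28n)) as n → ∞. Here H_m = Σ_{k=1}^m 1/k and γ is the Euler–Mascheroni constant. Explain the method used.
lim = −ln 2 + γ

By Euler-Maclaurin, H_m = ln m + γ + O(1/m). So
  H_{14n} − ln(28n) = ln(14n) + γ − ln(28n) + O(1/n)
                       = ln(14/28) + γ + O(1/n).
Hence the limit is ln(14/28) + γ (= −ln 2).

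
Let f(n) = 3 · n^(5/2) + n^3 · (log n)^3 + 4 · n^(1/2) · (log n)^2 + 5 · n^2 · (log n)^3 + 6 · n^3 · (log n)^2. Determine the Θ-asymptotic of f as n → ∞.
f(n) ∈ Θ(n^3 · (log n)^3)

Compare the terms by growth order. For large n, n^a · (log n)^b dominates n^a' · (log n)^b' iff a > a', or (a = a' and b > b'). Ranking the 5 terms shows the dominant one is n^3 · (log n)^3. Hence f(n) ∈ Θ(n^3 · (log n)^3).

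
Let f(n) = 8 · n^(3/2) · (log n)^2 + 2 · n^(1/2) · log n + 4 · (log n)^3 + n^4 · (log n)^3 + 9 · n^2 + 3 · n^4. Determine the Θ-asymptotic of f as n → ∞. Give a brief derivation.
f(n) ∈ Θ(n^4 · (log n)^3)

Compare the terms by growth order. For large n, n^a · (log n)^b dominates n^a' · (log n)^b' iff a > a', or (a = a' and b > b'). Ranking the 6 terms shows the dominant one is n^4 · (log n)^3. Hence f(n) ∈ Θ(n^4 · (log n)^3).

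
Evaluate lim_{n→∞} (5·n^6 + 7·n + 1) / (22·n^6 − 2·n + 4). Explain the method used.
lim = 5/22

For large n the leading n^6 terms dominate both numerator and denominator. Dividing top and bottom by n^6, every other term tends to 0, leaving 5/22.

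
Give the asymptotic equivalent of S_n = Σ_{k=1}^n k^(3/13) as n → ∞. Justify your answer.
S_n ~ (13/16) · n^(16/13)

Integral comparison: Σ_{k=1}^n k^(3/13) = ∫_0^n x^(3/13) dx + O(n^(3/13)). The integral is n^(1 + 3/13) / (1 + 3/13) = n^((3+13)/13) / ((3+13)/13) = (13/16) · n^(16/13).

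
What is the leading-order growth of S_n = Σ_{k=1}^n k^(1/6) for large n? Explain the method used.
S_n ~ (6/7) · n^(7/6)

Integral comparison: Σ_{k=1}^n k^(1/6) = ∫_0^n x^(1/6) dx + O(n^(1/6)). The integral is n^(1 + 1/6) / (1 + 1/6) = n^((1+6)/6) / ((1+6)/6) = (6/7) · n^(7/6).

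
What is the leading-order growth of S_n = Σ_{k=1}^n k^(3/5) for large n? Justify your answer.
S_n ~ (5/8) · n^(8/5)

Integral comparison: Σ_{k=1}^n k^(3/5) = ∫_0^n x^(3/5) dx + O(n^(3/5)). The integral is n^(1 + 3/5) / (1 + 3/5) = n^((3+5)/5) / ((3+5)/5) = (5/8) · n^(8/5).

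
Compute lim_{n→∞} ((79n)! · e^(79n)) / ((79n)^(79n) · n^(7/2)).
lim = 0

Stirling: (79n)! ~ sqrt(2π·79n) · (79n/e)^(79n). Hence
  (79n)! · e^(79n) / (79n)^(79n) ~ sqrt(2π·79n).
Dividing by n^(7/2): sqrt(2π·79n) / n^(7/2) = sqrt(2π·79) · n^((1−7)/2), so the expression behaves like sqrt(2π·79) · n^((1−7)/2) → 0.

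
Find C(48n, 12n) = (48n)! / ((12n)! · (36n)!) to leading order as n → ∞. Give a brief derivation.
C(48n, 12n) ~ (256/27)^(12n) · sqrt(2/(3π·12n))

Write N = 12n. Apply Stirling to each factorial:
  (4N)! ~ sqrt(2π·4N) · (4N/e)^(4N),
  N! ~ sqrt(2π N) · (N/e)^N,
  (3N)! ~ sqrt(2π·3N) · (3N/e)^(3N).
The exponential factors combine to (4N)^(4N) / (N^N · (3N)^(3N)) = 4^(4N)/3^(3N) = (4^4/3^3)^N = (256/27)^N.
The square-root prefactors combine to sqrt(2π·4N) / (sqrt(2π N)·sqrt(2π·3N)) = sqrt(4 / (2π·3·N)) = sqrt(2/(3π·12n)).
Substituting N = 12n: C(48n, 12n) ~ (256/27)^(12n) · sqrt(2/(3π·12n)).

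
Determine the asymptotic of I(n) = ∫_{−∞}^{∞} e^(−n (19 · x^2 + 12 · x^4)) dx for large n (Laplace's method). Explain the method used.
I(n) ~ sqrt(π/(19n))

φ(x) = 19 · x^2 + 12 · x^4 has its unique global minimum at x* = 0 (since φ'(x) = 38x + 48x^3 = 0 only at x = 0 for real x with both coefficients positive, and φ → ∞ as |x| → ∞). At x* = 0, φ(0) = 0 and φ''(0) = 38. Laplace's method then gives
  I(n) ~ sqrt(2π / (n · φ''(0))) · e^(−n φ(0)) = sqrt(2π / (38n)) = sqrt(π/(19n)).
The 12 · x^4 term contributes only at subleading order (an O(1/n) relative correction).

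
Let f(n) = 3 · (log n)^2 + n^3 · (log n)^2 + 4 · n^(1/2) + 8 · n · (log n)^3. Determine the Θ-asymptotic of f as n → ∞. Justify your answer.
f(n) ∈ Θ(n^3 · (log n)^2)

Compare the terms by growth order. For large n, n^a · (log n)^b dominates n^a' · (log n)^b' iff a > a', or (a = a' and b > b'). Ranking the 4 terms shows the dominant one is n^3 · (log n)^2. Hence f(n) ∈ Θ(n^3 · (log n)^2).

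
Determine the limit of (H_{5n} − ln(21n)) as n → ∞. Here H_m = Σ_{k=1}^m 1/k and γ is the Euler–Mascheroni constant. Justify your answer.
lim = ln(5/21) + γ

By Euler-Maclaurin, H_m = ln m + γ + O(1/m). So
  H_{5n} − ln(21n) = ln(5n) + γ − ln(21n) + O(1/n)
                       = ln(5/21) + γ + O(1/n).
Hence the limit is ln(5/21) + γ.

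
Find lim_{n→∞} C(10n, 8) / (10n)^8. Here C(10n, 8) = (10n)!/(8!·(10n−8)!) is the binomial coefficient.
lim = 1/8! = 1/40320

With N = 10n → ∞: C(N, 8) / N^8 = [N(N−1)…(N−7)] / (8! · N^8) = (1/8!) · 1 · (1 − 1/(10n)) · … · (1 − 7/(10n)). Each factor → 1 as N → ∞, so the limit is 1/8! = 1/40320.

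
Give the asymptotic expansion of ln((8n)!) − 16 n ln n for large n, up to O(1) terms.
ln((8n)!) − 16 n ln n = −8 n ln n + 8(ln 8 − 1) n + (1/2) ln(2π·8n) + O(1/n)

Stirling: ln((8n)!) = 8n ln(8n) − 8n + (1/2) ln(2π·8n) + O(1/n).
Expand 8n ln(8n) = 8n (ln n + ln 8) = 8n ln n + 8n ln 8.
Subtract 16n ln n: leading term is (8 − 16) n ln n = −8 n ln n. The next term is 8n ln 8 − 8n = 8(ln 8 − 1) n. Then the (1/2) ln(2π·8n) correction.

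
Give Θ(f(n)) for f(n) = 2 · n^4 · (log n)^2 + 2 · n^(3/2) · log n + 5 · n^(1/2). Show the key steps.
f(n) ∈ Θ(n^4 · (log n)^2)

Compare the terms by growth order. For large n, n^a · (log n)^b dominates n^a' · (log n)^b' iff a > a', or (a = a' and b > b'). Ranking the 3 terms shows the dominant one is 2 · n^4 · (log n)^2. Hence f(n) ∈ Θ(n^4 · (log n)^2).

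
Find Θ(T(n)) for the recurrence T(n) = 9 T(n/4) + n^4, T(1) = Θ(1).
T(n) = Θ(n^4)

log_4 9 ≈ 1.585. f(n) = n^4 dominates n^(log_4 9) since 4 > 1.585, and the regularity condition a·f(n/b) = 9·(n/4)^4 = (9/256)·n^4 ≤ c·f(n) holds with c = 9/256 ≈ 0.0352 < 1. So this is Case 3: T(n) = Θ(f(n)) = Θ(n^4).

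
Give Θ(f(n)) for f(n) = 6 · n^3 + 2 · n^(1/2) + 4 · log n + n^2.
f(n) ∈ Θ(n^3)

Compare the terms by growth order. For large n, n^a · (log n)^b dominates n^a' · (log n)^b' iff a > a', or (a = a' and b > b'). Ranking the 4 terms shows the dominant one is 6 · n^3. Hence f(n) ∈ Θ(n^3).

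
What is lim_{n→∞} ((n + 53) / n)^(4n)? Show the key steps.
lim = e^212

Rewrite as (1 + 53/n)^(4n). By the standard limit (1 + x/n)^n → e^x, we have (1 + 53/n)^n → e^53, and raising to the 4th power gives e^212.
More precisely, ln[(1 + 53/n)^(4n)] = 4n · ln(1 + 53/n) = 4n · (53/n + O(1/n^2)) = 212 + O(1/n) → 212.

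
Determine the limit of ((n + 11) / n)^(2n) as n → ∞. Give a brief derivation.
lim = e^22

Rewrite as (1 + 11/n)^(2n). By the standard limit (1 + x/n)^n → e^x, we have (1 + 11/n)^n → e^11, and raising to the 2nd power gives e^22.
More precisely, ln[(1 + 11/n)^(2n)] = 2n · ln(1 + 11/n) = 2n · (11/n + O(1/n^2)) = 22 + O(1/n) → 22.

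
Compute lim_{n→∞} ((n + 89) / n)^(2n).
lim = e^178

Rewrite as (1 + 89/n)^(2n). By the standard limit (1 + x/n)^n → e^x, we have (1 + 89/n)^n → e^89, and raising to the 2nd power gives e^178.
More precisely, ln[(1 + 89/n)^(2n)] = 2n · ln(1 + 89/n) = 2n · (89/n + O(1/n^2)) = 178 + O(1/n) → 178.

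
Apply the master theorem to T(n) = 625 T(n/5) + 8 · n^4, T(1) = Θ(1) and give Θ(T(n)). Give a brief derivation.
T(n) = Θ(n^4 log n)

log_5 625 = 4, and f(n) = 8 · n^4 = Θ(n^(log_5 625)). This is Case 2 of the master theorem: T(n) = Θ(f(n) · log n) = Θ(n^4 log n).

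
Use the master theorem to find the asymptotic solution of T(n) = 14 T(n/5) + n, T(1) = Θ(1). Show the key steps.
T(n) = Θ(n^(log_5 14))

Master theorem: compare f(n) = n to n^(log_5 14) where log_5 14 ≈ 1.640. Since 1 < log_5 14, we have f(n) = O(n^(log_5 14 − ε)) for some ε > 0 — Case 1. Hence T(n) = Θ(n^(log_5 14)).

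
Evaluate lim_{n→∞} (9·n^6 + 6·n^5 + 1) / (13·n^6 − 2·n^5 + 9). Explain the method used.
lim = 9/13

For large n the leading n^6 terms dominate both numerator and denominator. Dividing top and bottom by n^6, every other term tends to 0, leaving 9/13.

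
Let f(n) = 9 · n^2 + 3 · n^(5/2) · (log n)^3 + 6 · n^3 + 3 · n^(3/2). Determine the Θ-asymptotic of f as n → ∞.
f(n) ∈ Θ(n^3)

Compare the terms by growth order. For large n, n^a · (log n)^b dominates n^a' · (log n)^b' iff a > a', or (a = a' and b > b'). Ranking the 4 terms shows the dominant one is 6 · n^3. Hence f(n) ∈ Θ(n^3).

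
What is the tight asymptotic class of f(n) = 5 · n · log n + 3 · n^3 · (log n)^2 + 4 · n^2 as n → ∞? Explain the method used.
f(n) ∈ Θ(n^3 · (log n)^2)

Compare the terms by growth order. For large n, n^a · (log n)^b dominates n^a' · (log n)^b' iff a > a', or (a = a' and b > b'). Ranking the 3 terms shows the dominant one is 3 · n^3 · (log n)^2. Hence f(n) ∈ Θ(n^3 · (log n)^2).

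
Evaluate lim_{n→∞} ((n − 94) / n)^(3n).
lim = e^(−282)

Rewrite as (1 − 94/n)^(3n). By the standard limit (1 + x/n)^n → e^x, we have (1 − 94/n)^n → e^(−94), and raising to the 3rd power gives e^(−282).
More precisely, ln[(1 − 94/n)^(3n)] = 3n · ln(1 − 94/n) = 3n · (-94/n + O(1/n^2)) = -282 + O(1/n) → -282.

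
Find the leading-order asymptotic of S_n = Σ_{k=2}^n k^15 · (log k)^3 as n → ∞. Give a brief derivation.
S_n ~ n^16 · (log n)^3 / 16

By integral comparison, S_n = ∫_1^n x^15 · (log x)^3 dx + O(n^15 · (log n)^3). For the integral, the leading term of ∫_1^n x^15 (log x)^3 dx is n^16/16 · (log n)^3 (by repeated integration by parts; each step lowers the log-exponent and produces a relatively O(1/log n) correction). Hence S_n ~ n^16 · (log n)^3 / 16.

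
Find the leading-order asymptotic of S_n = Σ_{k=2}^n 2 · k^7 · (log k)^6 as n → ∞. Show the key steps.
S_n ~ n^8 · (log n)^6 / 4

By integral comparison, S_n = ∫_1^n 2 · x^7 · (log x)^6 dx + O(n^7 · (log n)^6). For the integral, the leading term of ∫_1^n x^7 (log x)^6 dx is n^8/8 · (log n)^6 (by repeated integration by parts; each step lowers the log-exponent and produces a relatively O(1/log n) correction). Hence S_n ~ n^8 · (log n)^6 / 4.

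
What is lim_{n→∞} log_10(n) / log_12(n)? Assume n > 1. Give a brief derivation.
lim = ln(12) / ln(10) = log_10(12)

Change of base: log_10(n) = ln n / ln 10 and log_12(n) = ln n / ln 12. The ratio is (ln n / ln 10) · (ln 12 / ln n) = ln 12 / ln 10, a constant independent of n. So the limit is ln 12 / ln 10 = log_10(12).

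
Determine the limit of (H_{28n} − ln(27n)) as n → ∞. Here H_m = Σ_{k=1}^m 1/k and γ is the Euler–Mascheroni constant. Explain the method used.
lim = ln(28/27) + γ

By Euler-Maclaurin, H_m = ln m + γ + O(1/m). So
  H_{28n} − ln(27n) = ln(28n) + γ − ln(27n) + O(1/n)
                       = ln(28/27) + γ + O(1/n).
Hence the limit is ln(28/27) + γ.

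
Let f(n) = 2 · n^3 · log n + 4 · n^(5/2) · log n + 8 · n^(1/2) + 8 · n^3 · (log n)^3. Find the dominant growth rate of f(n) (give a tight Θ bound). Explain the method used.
f(n) ∈ Θ(n^3 · (log n)^3)

Compare the terms by growth order. For large n, n^a · (log n)^b dominates n^a' · (log n)^b' iff a > a', or (a = a' and b > b'). Ranking the 4 terms shows the dominant one is 8 · n^3 · (log n)^3. Hence f(n) ∈ Θ(n^3 · (log n)^3).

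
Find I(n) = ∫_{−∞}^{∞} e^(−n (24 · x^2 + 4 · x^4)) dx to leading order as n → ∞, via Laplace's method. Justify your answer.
I(n) ~ sqrt(π/(24n))

φ(x) = 24 · x^2 + 4 · x^4 has its unique global minimum at x* = 0 (since φ'(x) = 48x + 16x^3 = 0 only at x = 0 for real x with both coefficients positive, and φ → ∞ as |x| → ∞). At x* = 0, φ(0) = 0 and φ''(0) = 48. Laplace's method then gives
  I(n) ~ sqrt(2π / (n · φ''(0))) · e^(−n φ(0)) = sqrt(2π / (48n)) = sqrt(π/(24n)).
The 4 · x^4 term contributes only at subleading order (an O(1/n) relative correction).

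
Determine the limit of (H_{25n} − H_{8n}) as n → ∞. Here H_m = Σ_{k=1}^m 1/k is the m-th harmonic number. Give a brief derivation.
lim = ln(25/8)

Euler-Maclaurin gives H_m = ln m + γ + 1/(2m) + O(1/m^2). The γ and O(1/m) terms cancel in the difference:
  H_{25n} − H_{8n} = ln(25n) − ln(8n) + O(1/n) = ln(25/8) + O(1/n).
Hence the limit is ln(25/8).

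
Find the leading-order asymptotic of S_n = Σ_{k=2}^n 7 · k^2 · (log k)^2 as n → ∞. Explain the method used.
S_n ~ 7 · n^3 · (log n)^2 / 3

By integral comparison, S_n = ∫_1^n 7 · x^2 · (log x)^2 dx + O(n^2 · (log n)^2). For the integral, the leading term of ∫_1^n x^2 (log x)^2 dx is n^3/3 · (log n)^2 (by repeated integration by parts; each step lowers the log-exponent and produces a relatively O(1/log n) correction). Hence S_n ~ 7 · n^3 · (log n)^2 / 3.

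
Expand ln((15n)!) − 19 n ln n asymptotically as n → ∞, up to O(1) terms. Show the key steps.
ln((15n)!) − 19 n ln n = −4 n ln n + 15(ln 15 − 1) n + (1/2) ln(2π·15n) + O(1/n)

Stirling: ln((15n)!) = 15n ln(15n) − 15n + (1/2) ln(2π·15n) + O(1/n).
Expand 15n ln(15n) = 15n (ln n + ln 15) = 15n ln n + 15n ln 15.
Subtract 19n ln n: leading term is (15 − 19) n ln n = −4 n ln n. The next term is 15n ln 15 − 15n = 15(ln 15 − 1) n. Then the (1/2) ln(2π·15n) correction.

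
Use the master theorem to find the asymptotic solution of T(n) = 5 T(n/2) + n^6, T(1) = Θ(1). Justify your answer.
T(n) = Θ(n^6)

log_2 5 ≈ 2.322. f(n) = n^6 dominates n^(log_2 5) since 6 > 2.322, and the regularity condition a·f(n/b) = 5·(n/2)^6 = (5/64)·n^6 ≤ c·f(n) holds with c = 5/64 ≈ 0.0781 < 1. So this is Case 3: T(n) = Θ(f(n)) = Θ(n^6).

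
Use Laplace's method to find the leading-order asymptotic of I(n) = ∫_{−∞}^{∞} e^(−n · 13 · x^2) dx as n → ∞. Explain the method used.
I(n) = sqrt(π/(13n))

Here φ(x) = 13 · x^2 has its unique minimum at x* = 0 with φ(x*) = 0 and φ''(x*) = 26. Laplace's method gives
  I(n) ~ e^(−n φ(x*)) · sqrt(2π / (n · φ''(x*))) = sqrt(2π / (26n)) = sqrt(π/(13n)).
This is exact: substituting u = (x − 0)·sqrt(13n) gives I(n) = (1/sqrt(13n)) ∫_{−∞}^{∞} e^(−u^2) du = sqrt(π/(13n)).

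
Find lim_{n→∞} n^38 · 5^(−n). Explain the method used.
lim = 0

Exponentials with base > 1 dominate every fixed polynomial: for any fixed c, n^c / 5^n → 0 as n → ∞ (e.g. by the ratio test, or by writing 5^n = e^(n ln 5) and noting e^(n ln 5) / n^c → ∞). Hence n^38 · 5^(−n) = n^38 / 5^n → 0.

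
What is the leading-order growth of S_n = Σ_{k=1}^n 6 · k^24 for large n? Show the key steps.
S_n ~ 6 · n^25 / 25

By integral comparison (Euler-Maclaurin), Σ_{k=1}^n 6 · k^24 = 6 · ∫_0^n x^24 dx + O(n^24) = 6 · n^25/25 + O(n^24). (Equivalently, Faulhaber's formula gives the same leading term.)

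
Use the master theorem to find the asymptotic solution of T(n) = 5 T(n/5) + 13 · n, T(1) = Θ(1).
T(n) = Θ(n log n)

log_5 5 = 1, and f(n) = 13 · n = Θ(n^(log_5 5)). This is Case 2 of the master theorem: T(n) = Θ(f(n) · log n) = Θ(n log n).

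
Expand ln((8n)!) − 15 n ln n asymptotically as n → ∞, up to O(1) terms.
ln((8n)!) − 15 n ln n = −7 n ln n + 8(ln 8 − 1) n + (1/2) ln(2π·8n) + O(1/n)

Stirling: ln((8n)!) = 8n ln(8n) − 8n + (1/2) ln(2π·8n) + O(1/n).
Expand 8n ln(8n) = 8n (ln n + ln 8) = 8n ln n + 8n ln 8.
Subtract 15n ln n: leading term is (8 − 15) n ln n = −7 n ln n. The next term is 8n ln 8 − 8n = 8(ln 8 − 1) n. Then the (1/2) ln(2π·8n) correction.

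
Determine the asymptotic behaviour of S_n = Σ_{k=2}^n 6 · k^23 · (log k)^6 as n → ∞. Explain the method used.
S_n ~ n^24 · (log n)^6 / 4

By integral comparison, S_n = ∫_1^n 6 · x^23 · (log x)^6 dx + O(n^23 · (log n)^6). For the integral, the leading term of ∫_1^n x^23 (log x)^6 dx is n^24/24 · (log n)^6 (by repeated integration by parts; each step lowers the log-exponent and produces a relatively O(1/log n) correction). Hence S_n ~ n^24 · (log n)^6 / 4.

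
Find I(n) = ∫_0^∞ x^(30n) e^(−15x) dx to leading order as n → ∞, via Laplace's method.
I(n) ~ (sqrt(2π·30n) / 15) · (30n/(15e))^(30n)

Write the integrand as exp(30n ln x − 15x) and set f(x) = 30n ln x − 15x. Then f'(x) = 30n/x − 15 = 0 at x* = 30n/15, and f''(x*) = −30n/x*^2 = −15^2/(30n). Laplace's method (interior maximum) gives
  I(n) ~ e^(f(x*)) · sqrt(2π / |f''(x*)|)
        = exp(30n ln(30n/15) − 30n) · sqrt(2π · 30n / 15^2)
        = (30n/15)^(30n) e^(−30n) · sqrt(2π·30n) / 15
        = (sqrt(2π·30n) / 15) · (30n/(15e))^(30n).
This matches Γ(30n+1)/15^(30n+1) with Stirling applied to Γ.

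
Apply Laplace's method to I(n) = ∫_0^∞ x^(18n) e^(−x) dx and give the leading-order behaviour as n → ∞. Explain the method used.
I(n) ~ sqrt(2π·18n) · (18n/e)^(18n)

Write the integrand as exp(18n ln x − x) and set f(x) = 18n ln x − x. Then f'(x) = 18n/x − 1 = 0 at x* = 18n, and f''(x*) = −18n/x*^2 = −1/(18n). Laplace's method (interior maximum) gives
  I(n) ~ e^(f(x*)) · sqrt(2π / |f''(x*)|)
        = exp(18n ln(18n) − 18n) · sqrt(2π · 18n)
        = (18n)^(18n) e^(−18n) · sqrt(2π·18n)
        = sqrt(2π·18n) · (18n/e)^(18n).
This matches Γ(18n+1) with Stirling applied to Γ.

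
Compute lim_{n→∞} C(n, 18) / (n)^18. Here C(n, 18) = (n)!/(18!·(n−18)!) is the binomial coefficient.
lim = 1/18! = 1/6402373705728000

With N = n → ∞: C(N, 18) / N^18 = [N(N−1)…(N−17)] / (18! · N^18) = (1/18!) · 1 · (1 − 1/n) · … · (1 − 17/n). Each factor → 1 as N → ∞, so the limit is 1/18! = 1/6402373705728000.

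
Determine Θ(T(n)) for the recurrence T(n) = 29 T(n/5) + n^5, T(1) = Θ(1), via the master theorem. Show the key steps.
T(n) = Θ(n^5)

log_5 29 ≈ 2.092. f(n) = n^5 dominates n^(log_5 29) since 5 > 2.092, and the regularity condition a·f(n/b) = 29·(n/5)^5 = (29/3125)·n^5 ≤ c·f(n) holds with c = 29/3125 ≈ 0.00928 < 1. So this is Case 3: T(n) = Θ(f(n)) = Θ(n^5).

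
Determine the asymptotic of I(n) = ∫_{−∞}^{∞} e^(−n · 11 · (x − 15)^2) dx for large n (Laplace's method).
I(n) = sqrt(π/(11n))

Here φ(x) = 11 · (x − 15)^2 has its unique minimum at x* = 15 with φ(x*) = 0 and φ''(x*) = 22. Laplace's method gives
  I(n) ~ e^(−n φ(x*)) · sqrt(2π / (n · φ''(x*))) = sqrt(2π / (22n)) = sqrt(π/(11n)).
This is exact: substituting u = (x − 15)·sqrt(11n) gives I(n) = (1/sqrt(11n)) ∫_{−∞}^{∞} e^(−u^2) du = sqrt(π/(11n)).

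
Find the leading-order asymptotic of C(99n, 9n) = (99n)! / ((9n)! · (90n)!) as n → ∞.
C(99n, 9n) ~ (285311670611/10000000000)^(9n) · sqrt(11/(20π·9n))

Write N = 9n. Apply Stirling to each factorial:
  (11N)! ~ sqrt(2π·11N) · (11N/e)^(11N),
  N! ~ sqrt(2π N) · (N/e)^N,
  (10N)! ~ sqrt(2π·10N) · (10N/e)^(10N).
The exponential factors combine to (11N)^(11N) / (N^N · (10N)^(10N)) = 11^(11N)/10^(10N) = (11^11/10^10)^N = (285311670611/10000000000)^N.
The square-root prefactors combine to sqrt(2π·11N) / (sqrt(2π N)·sqrt(2π·10N)) = sqrt(11 / (2π·10·N)) = sqrt(11/(20π·9n)).
Substituting N = 9n: C(99n, 9n) ~ (285311670611/10000000000)^(9n) · sqrt(11/(20π·9n)).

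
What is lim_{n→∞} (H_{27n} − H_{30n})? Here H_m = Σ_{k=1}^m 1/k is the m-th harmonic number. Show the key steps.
lim = ln(27/30) = ln(9/10)

Euler-Maclaurin gives H_m = ln m + γ + 1/(2m) + O(1/m^2). The γ and O(1/m) terms cancel in the difference:
  H_{27n} − H_{30n} = ln(27n) − ln(30n) + O(1/n) = ln(27/30) + O(1/n).
Hence the limit is ln(27/30) = ln(9/10).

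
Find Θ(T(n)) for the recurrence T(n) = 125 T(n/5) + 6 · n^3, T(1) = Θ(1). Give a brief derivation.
T(n) = Θ(n^3 log n)

log_5 125 = 3, and f(n) = 6 · n^3 = Θ(n^(log_5 125)). This is Case 2 of the master theorem: T(n) = Θ(f(n) · log n) = Θ(n^3 log n).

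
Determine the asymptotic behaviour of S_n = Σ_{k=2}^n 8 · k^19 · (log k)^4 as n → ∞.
S_n ~ 2 · n^20 · (log n)^4 / 5

By integral comparison, S_n = ∫_1^n 8 · x^19 · (log x)^4 dx + O(n^19 · (log n)^4). For the integral, the leading term of ∫_1^n x^19 (log x)^4 dx is n^20/20 · (log n)^4 (by repeated integration by parts; each step lowers the log-exponent and produces a relatively O(1/log n) correction). Hence S_n ~ 2 · n^20 · (log n)^4 / 5.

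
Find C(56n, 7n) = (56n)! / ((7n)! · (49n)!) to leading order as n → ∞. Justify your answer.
C(56n, 7n) ~ (16777216/823543)^(7n) · sqrt(4/(7π·7n))

Write N = 7n. Apply Stirling to each factorial:
  (8N)! ~ sqrt(2π·8N) · (8N/e)^(8N),
  N! ~ sqrt(2π N) · (N/e)^N,
  (7N)! ~ sqrt(2π·7N) · (7N/e)^(7N).
The exponential factors combine to (8N)^(8N) / (N^N · (7N)^(7N)) = 8^(8N)/7^(7N) = (8^8/7^7)^N = (16777216/823543)^N.
The square-root prefactors combine to sqrt(2π·8N) / (sqrt(2π N)·sqrt(2π·7N)) = sqrt(8 / (2π·7·N)) = sqrt(4/(7π·7n)).
Substituting N = 7n: C(56n, 7n) ~ (16777216/823543)^(7n) · sqrt(4/(7π·7n)).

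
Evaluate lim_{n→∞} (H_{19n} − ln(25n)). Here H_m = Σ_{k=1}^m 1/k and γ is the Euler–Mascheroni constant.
lim = ln(19/25) + γ

By Euler-Maclaurin, H_m = ln m + γ + O(1/m). So
  H_{19n} − ln(25n) = ln(19n) + γ − ln(25n) + O(1/n)
                       = ln(19/25) + γ + O(1/n).
Hence the limit is ln(19/25) + γ.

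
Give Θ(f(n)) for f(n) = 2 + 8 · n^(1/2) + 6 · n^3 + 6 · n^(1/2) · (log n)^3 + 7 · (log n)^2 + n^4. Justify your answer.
f(n) ∈ Θ(n^4)

Compare the terms by growth order. For large n, n^a · (log n)^b dominates n^a' · (log n)^b' iff a > a', or (a = a' and b > b'). Ranking the 6 terms shows the dominant one is n^4. Hence f(n) ∈ Θ(n^4).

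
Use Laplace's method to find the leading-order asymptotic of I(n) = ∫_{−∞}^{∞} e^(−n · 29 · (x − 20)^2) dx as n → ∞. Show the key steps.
I(n) = sqrt(π/(29n))

Here φ(x) = 29 · (x − 20)^2 has its unique minimum at x* = 20 with φ(x*) = 0 and φ''(x*) = 58. Laplace's method gives
  I(n) ~ e^(−n φ(x*)) · sqrt(2π / (n · φ''(x*))) = sqrt(2π / (58n)) = sqrt(π/(29n)).
This is exact: substituting u = (x − 20)·sqrt(29n) gives I(n) = (1/sqrt(29n)) ∫_{−∞}^{∞} e^(−u^2) du = sqrt(π/(29n)).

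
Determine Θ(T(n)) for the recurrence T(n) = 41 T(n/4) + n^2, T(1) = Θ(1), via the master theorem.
T(n) = Θ(n^(log_4 41))

Master theorem: compare f(n) = n^2 to n^(log_4 41) where log_4 41 ≈ 2.679. Since 2 < log_4 41, we have f(n) = O(n^(log_4 41 − ε)) for some ε > 0 — Case 1. Hence T(n) = Θ(n^(log_4 41)).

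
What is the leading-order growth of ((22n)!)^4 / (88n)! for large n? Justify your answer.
((22n)!)^4/(88n)! ~ ((2π·22n)^(3/2) / 2) · 4^(−4·22n)  →  0

Write N = 22n. Stirling: N! ~ sqrt(2π N)(N/e)^N and (4N)! ~ sqrt(2π·4N)·(4N/e)^(4N).
  (N!)^4/(4N)! ~ (2π N)^(4/2) (N/e)^(4N) / [sqrt(2π·4N) (4N/e)^(4N)]
     = (2π N)^(4/2) / sqrt(2π·4N) · (N/(4N))^(4N)
     = (2π N)^((4−1)/2) / 2 · 4^(−4N).
Since 4^4 > 1, the factor 4^(−4N) decays exponentially, so the ratio → 0. Substituting N = 22n gives the stated form.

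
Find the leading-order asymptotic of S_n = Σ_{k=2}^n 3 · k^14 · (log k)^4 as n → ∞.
S_n ~ n^15 · (log n)^4 / 5

By integral comparison, S_n = ∫_1^n 3 · x^14 · (log x)^4 dx + O(n^14 · (log n)^4). For the integral, the leading term of ∫_1^n x^14 (log x)^4 dx is n^15/15 · (log n)^4 (by repeated integration by parts; each step lowers the log-exponent and produces a relatively O(1/log n) correction). Hence S_n ~ n^15 · (log n)^4 / 5.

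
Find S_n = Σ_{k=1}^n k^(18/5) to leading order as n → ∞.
S_n ~ (5/23) · n^(23/5)

Integral comparison: Σ_{k=1}^n k^(18/5) = ∫_0^n x^(18/5) dx + O(n^(18/5)). The integral is n^(1 + 18/5) / (1 + 18/5) = n^((18+5)/5) / ((18+5)/5) = (5/23) · n^(23/5).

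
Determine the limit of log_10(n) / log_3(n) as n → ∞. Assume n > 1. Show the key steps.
lim = ln(3) / ln(10) = log_10(3)

Change of base: log_10(n) = ln n / ln 10 and log_3(n) = ln n / ln 3. The ratio is (ln n / ln 10) · (ln 3 / ln n) = ln 3 / ln 10, a constant independent of n. So the limit is ln 3 / ln 10 = log_10(3).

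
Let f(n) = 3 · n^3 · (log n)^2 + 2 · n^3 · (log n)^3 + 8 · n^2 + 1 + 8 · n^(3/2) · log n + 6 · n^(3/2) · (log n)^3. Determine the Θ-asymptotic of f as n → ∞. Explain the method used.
f(n) ∈ Θ(n^3 · (log n)^3)

Compare the terms by growth order. For large n, n^a · (log n)^b dominates n^a' · (log n)^b' iff a > a', or (a = a' and b > b'). Ranking the 6 terms shows the dominant one is 2 · n^3 · (log n)^3. Hence f(n) ∈ Θ(n^3 · (log n)^3).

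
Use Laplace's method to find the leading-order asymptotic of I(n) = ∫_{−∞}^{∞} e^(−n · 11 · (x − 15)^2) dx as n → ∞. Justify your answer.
I(n) = sqrt(π/(11n))

Here φ(x) = 11 · (x − 15)^2 has its unique minimum at x* = 15 with φ(x*) = 0 and φ''(x*) = 22. Laplace's method gives
  I(n) ~ e^(−n φ(x*)) · sqrt(2π / (n · φ''(x*))) = sqrt(2π / (22n)) = sqrt(π/(11n)).
This is exact: substituting u = (x − 15)·sqrt(11n) gives I(n) = (1/sqrt(11n)) ∫_{−∞}^{∞} e^(−u^2) du = sqrt(π/(11n)).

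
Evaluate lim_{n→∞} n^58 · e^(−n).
lim = 0

Exponentials with base > 1 dominate every fixed polynomial: for any fixed c, n^c / e^n → 0 as n → ∞ (e.g. by the ratio test, or since e^n grows faster than any power of n). Hence n^58 · e^(−n) = n^58 / e^n → 0.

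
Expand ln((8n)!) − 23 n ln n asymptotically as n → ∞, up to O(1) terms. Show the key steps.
ln((8n)!) − 23 n ln n = −15 n ln n + 8(ln 8 − 1) n + (1/2) ln(2π·8n) + O(1/n)

Stirling: ln((8n)!) = 8n ln(8n) − 8n + (1/2) ln(2π·8n) + O(1/n).
Expand 8n ln(8n) = 8n (ln n + ln 8) = 8n ln n + 8n ln 8.
Subtract 23n ln n: leading term is (8 − 23) n ln n = −15 n ln n. The next term is 8n ln 8 − 8n = 8(ln 8 − 1) n. Then the (1/2) ln(2π·8n) correction.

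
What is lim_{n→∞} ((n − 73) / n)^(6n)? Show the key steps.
lim = e^(−438)

Rewrite as (1 − 73/n)^(6n). By the standard limit (1 + x/n)^n → e^x, we have (1 − 73/n)^n → e^(−73), and raising to the 6th power gives e^(−438).
More precisely, ln[(1 − 73/n)^(6n)] = 6n · ln(1 − 73/n) = 6n · (-73/n + O(1/n^2)) = -438 + O(1/n) → -438.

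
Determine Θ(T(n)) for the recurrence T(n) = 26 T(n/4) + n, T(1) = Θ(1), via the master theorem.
T(n) = Θ(n^(log_4 26))

Master theorem: compare f(n) = n to n^(log_4 26) where log_4 26 ≈ 2.350. Since 1 < log_4 26, we have f(n) = O(n^(log_4 26 − ε)) for some ε > 0 — Case 1. Hence T(n) = Θ(n^(log_4 26)).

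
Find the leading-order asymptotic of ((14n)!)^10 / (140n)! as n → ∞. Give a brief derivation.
((14n)!)^10/(140n)! ~ ((2π·14n)^(9/2) / sqrt(10)) · 10^(−10·14n)  →  0

Write N = 14n. Stirling: N! ~ sqrt(2π N)(N/e)^N and (10N)! ~ sqrt(2π·10N)·(10N/e)^(10N).
  (N!)^10/(10N)! ~ (2π N)^(10/2) (N/e)^(10N) / [sqrt(2π·10N) (10N/e)^(10N)]
     = (2π N)^(10/2) / sqrt(2π·10N) · (N/(10N))^(10N)
     = (2π N)^((10−1)/2) / sqrt(10) · 10^(−10N).
Since 10^10 > 1, the factor 10^(−10N) decays exponentially, so the ratio → 0. Substituting N = 14n gives the stated form.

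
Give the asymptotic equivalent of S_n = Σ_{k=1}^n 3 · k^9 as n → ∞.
S_n ~ 3 · n^10 / 10

By integral comparison (Euler-Maclaurin), Σ_{k=1}^n 3 · k^9 = 3 · ∫_0^n x^9 dx + O(n^9) = 3 · n^10/10 + O(n^9). (Equivalently, Faulhaber's formula gives the same leading term.)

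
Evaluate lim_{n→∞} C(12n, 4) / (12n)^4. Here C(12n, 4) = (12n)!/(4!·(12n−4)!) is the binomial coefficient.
lim = 1/4! = 1/24

With N = 12n → ∞: C(N, 4) / N^4 = [N(N−1)…(N−3)] / (4! · N^4) = (1/4!) · 1 · (1 − 1/(12n)) · (1 − 2/(12n)) · (1 − 3/(12n)). Each factor → 1 as N → ∞, so the limit is 1/4! = 1/24.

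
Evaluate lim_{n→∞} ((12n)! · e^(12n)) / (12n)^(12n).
lim = ∞

Stirling: (12n)! ~ sqrt(2π·12n) · (12n/e)^(12n). Hence
  (12n)! · e^(12n) / (12n)^(12n) ~ sqrt(2π·12n) = sqrt(2π·12) · sqrt(n) → ∞.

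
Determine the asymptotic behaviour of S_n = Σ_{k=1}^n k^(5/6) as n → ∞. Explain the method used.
S_n ~ (6/11) · n^(11/6)

Integral comparison: Σ_{k=1}^n k^(5/6) = ∫_0^n x^(5/6) dx + O(n^(5/6)). The integral is n^(1 + 5/6) / (1 + 5/6) = n^((5+6)/6) / ((5+6)/6) = (6/11) · n^(11/6).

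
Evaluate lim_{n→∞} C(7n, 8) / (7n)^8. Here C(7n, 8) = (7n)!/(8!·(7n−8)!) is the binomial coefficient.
lim = 1/8! = 1/40320

With N = 7n → ∞: C(N, 8) / N^8 = [N(N−1)…(N−7)] / (8! · N^8) = (1/8!) · 1 · (1 − 1/(7n)) · … · (1 − 7/(7n)). Each factor → 1 as N → ∞, so the limit is 1/8! = 1/40320.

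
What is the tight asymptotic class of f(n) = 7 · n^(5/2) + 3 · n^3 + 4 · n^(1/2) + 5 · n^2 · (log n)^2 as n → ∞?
f(n) ∈ Θ(n^3)

Compare the terms by growth order. For large n, n^a · (log n)^b dominates n^a' · (log n)^b' iff a > a', or (a = a' and b > b'). Ranking the 4 terms shows the dominant one is 3 · n^3. Hence f(n) ∈ Θ(n^3).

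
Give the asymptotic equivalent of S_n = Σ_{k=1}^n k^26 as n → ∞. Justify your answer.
S_n ~ n^27 / 27

By integral comparison (Euler-Maclaurin), Σ_{k=1}^n k^26 = ∫_0^n x^26 dx + O(n^26) = n^27/27 + O(n^26). (Equivalently, Faulhaber's formula gives the same leading term.)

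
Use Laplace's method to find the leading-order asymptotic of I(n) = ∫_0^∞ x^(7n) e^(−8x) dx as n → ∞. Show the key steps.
I(n) ~ (sqrt(2π·7n) / 8) · (7n/(8e))^(7n)

Write the integrand as exp(7n ln x − 8x) and set f(x) = 7n ln x − 8x. Then f'(x) = 7n/x − 8 = 0 at x* = 7n/8, and f''(x*) = −7n/x*^2 = −8^2/(7n). Laplace's method (interior maximum) gives
  I(n) ~ e^(f(x*)) · sqrt(2π / |f''(x*)|)
        = exp(7n ln(7n/8) − 7n) · sqrt(2π · 7n / 8^2)
        = (7n/8)^(7n) e^(−7n) · sqrt(2π·7n) / 8
        = (sqrt(2π·7n) / 8) · (7n/(8e))^(7n).
This matches Γ(7n+1)/8^(7n+1) with Stirling applied to Γ.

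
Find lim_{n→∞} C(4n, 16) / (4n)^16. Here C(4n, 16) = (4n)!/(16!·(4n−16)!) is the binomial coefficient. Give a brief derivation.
lim = 1/16! = 1/20922789888000

With N = 4n → ∞: C(N, 16) / N^16 = [N(N−1)…(N−15)] / (16! · N^16) = (1/16!) · 1 · (1 − 1/(4n)) · … · (1 − 15/(4n)). Each factor → 1 as N → ∞, so the limit is 1/16! = 1/20922789888000.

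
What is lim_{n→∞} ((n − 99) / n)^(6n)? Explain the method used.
lim = e^(−594)

Rewrite as (1 − 99/n)^(6n). By the standard limit (1 + x/n)^n → e^x, we have (1 − 99/n)^n → e^(−99), and raising to the 6th power gives e^(−594).
More precisely, ln[(1 − 99/n)^(6n)] = 6n · ln(1 − 99/n) = 6n · (-99/n + O(1/n^2)) = -594 + O(1/n) → -594.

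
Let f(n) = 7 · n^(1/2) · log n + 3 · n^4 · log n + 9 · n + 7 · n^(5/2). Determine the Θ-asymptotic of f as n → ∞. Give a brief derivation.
f(n) ∈ Θ(n^4 · log n)

Compare the terms by growth order. For large n, n^a · (log n)^b dominates n^a' · (log n)^b' iff a > a', or (a = a' and b > b'). Ranking the 4 terms shows the dominant one is 3 · n^4 · log n. Hence f(n) ∈ Θ(n^4 · log n).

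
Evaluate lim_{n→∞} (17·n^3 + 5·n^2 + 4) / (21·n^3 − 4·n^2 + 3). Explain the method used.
lim = 17/21

For large n the leading n^3 terms dominate both numerator and denominator. Dividing top and bottom by n^3, every other term tends to 0, leaving 17/21.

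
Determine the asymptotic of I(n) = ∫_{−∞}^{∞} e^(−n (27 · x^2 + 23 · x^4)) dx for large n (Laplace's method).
I(n) ~ sqrt(π/(27n))

φ(x) = 27 · x^2 + 23 · x^4 has its unique global minimum at x* = 0 (since φ'(x) = 54x + 92x^3 = 0 only at x = 0 for real x with both coefficients positive, and φ → ∞ as |x| → ∞). At x* = 0, φ(0) = 0 and φ''(0) = 54. Laplace's method then gives
  I(n) ~ sqrt(2π / (n · φ''(0))) · e^(−n φ(0)) = sqrt(2π / (54n)) = sqrt(π/(27n)).
The 23 · x^4 term contributes only at subleading order (an O(1/n) relative correction).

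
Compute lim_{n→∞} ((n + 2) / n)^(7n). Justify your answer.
lim = e^14

Rewrite as (1 + 2/n)^(7n). By the standard limit (1 + x/n)^n → e^x, we have (1 + 2/n)^n → e^2, and raising to the 7th power gives e^14.
More precisely, ln[(1 + 2/n)^(7n)] = 7n · ln(1 + 2/n) = 7n · (2/n + O(1/n^2)) = 14 + O(1/n) → 14.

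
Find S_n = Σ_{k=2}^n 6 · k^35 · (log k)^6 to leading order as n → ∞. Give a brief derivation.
S_n ~ n^36 · (log n)^6 / 6

By integral comparison, S_n = ∫_1^n 6 · x^35 · (log x)^6 dx + O(n^35 · (log n)^6). For the integral, the leading term of ∫_1^n x^35 (log x)^6 dx is n^36/36 · (log n)^6 (by repeated integration by parts; each step lowers the log-exponent and produces a relatively O(1/log n) correction). Hence S_n ~ n^36 · (log n)^6 / 6.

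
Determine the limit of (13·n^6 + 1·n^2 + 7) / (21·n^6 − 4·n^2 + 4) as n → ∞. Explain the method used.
lim = 13/21

For large n the leading n^6 terms dominate both numerator and denominator. Dividing top and bottom by n^6, every other term tends to 0, leaving 13/21.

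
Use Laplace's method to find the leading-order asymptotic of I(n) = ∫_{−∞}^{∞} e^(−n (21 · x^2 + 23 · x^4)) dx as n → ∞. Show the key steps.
I(n) ~ sqrt(π/(21n))

φ(x) = 21 · x^2 + 23 · x^4 has its unique global minimum at x* = 0 (since φ'(x) = 42x + 92x^3 = 0 only at x = 0 for real x with both coefficients positive, and φ → ∞ as |x| → ∞). At x* = 0, φ(0) = 0 and φ''(0) = 42. Laplace's method then gives
  I(n) ~ sqrt(2π / (n · φ''(0))) · e^(−n φ(0)) = sqrt(2π / (42n)) = sqrt(π/(21n)).
The 23 · x^4 term contributes only at subleading order (an O(1/n) relative correction).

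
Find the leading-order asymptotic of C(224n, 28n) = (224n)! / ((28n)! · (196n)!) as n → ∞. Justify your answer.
C(224n, 28n) ~ (16777216/823543)^(28n) · sqrt(4/(7π·28n))

Write N = 28n. Apply Stirling to each factorial:
  (8N)! ~ sqrt(2π·8N) · (8N/e)^(8N),
  N! ~ sqrt(2π N) · (N/e)^N,
  (7N)! ~ sqrt(2π·7N) · (7N/e)^(7N).
The exponential factors combine to (8N)^(8N) / (N^N · (7N)^(7N)) = 8^(8N)/7^(7N) = (8^8/7^7)^N = (16777216/823543)^N.
The square-root prefactors combine to sqrt(2π·8N) / (sqrt(2π N)·sqrt(2π·7N)) = sqrt(8 / (2π·7·N)) = sqrt(4/(7π·28n)).
Substituting N = 28n: C(224n, 28n) ~ (16777216/823543)^(28n) · sqrt(4/(7π·28n)).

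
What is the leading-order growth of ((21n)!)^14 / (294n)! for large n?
((21n)!)^14/(294n)! ~ ((2π·21n)^(13/2) / sqrt(14)) · 14^(−14·21n)  →  0

Write N = 21n. Stirling: N! ~ sqrt(2π N)(N/e)^N and (14N)! ~ sqrt(2π·14N)·(14N/e)^(14N).
  (N!)^14/(14N)! ~ (2π N)^(14/2) (N/e)^(14N) / [sqrt(2π·14N) (14N/e)^(14N)]
     = (2π N)^(14/2) / sqrt(2π·14N) · (N/(14N))^(14N)
     = (2π N)^((14−1)/2) / sqrt(14) · 14^(−14N).
Since 14^14 > 1, the factor 14^(−14N) decays exponentially, so the ratio → 0. Substituting N = 21n gives the stated form.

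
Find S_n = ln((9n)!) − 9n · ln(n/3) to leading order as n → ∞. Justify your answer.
S_n ~ 9n · (ln 27 − 1) + O(ln n)

Stirling: ln((9n)!) = 9n ln(9n) − 9n + O(ln n).
  S_n = 9n ln(9n) − 9n − 9n ln(n/3) + O(ln n)
      = 9n ln(9n) − 9n ln n + 9n ln 3 − 9n + O(ln n)
      = 9n ln 9 + 9n ln 3 − 9n + O(ln n)
      = 9n (ln 27 − 1) + O(ln n).
Numerically ln(27) − 1 ≈ 2.2958.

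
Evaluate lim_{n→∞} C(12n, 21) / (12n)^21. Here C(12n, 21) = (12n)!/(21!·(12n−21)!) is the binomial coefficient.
lim = 1/21! = 1/51090942171709440000

With N = 12n → ∞: C(N, 21) / N^21 = [N(N−1)…(N−20)] / (21! · N^21) = (1/21!) · 1 · (1 − 1/(12n)) · … · (1 − 20/(12n)). Each factor → 1 as N → ∞, so the limit is 1/21! = 1/51090942171709440000.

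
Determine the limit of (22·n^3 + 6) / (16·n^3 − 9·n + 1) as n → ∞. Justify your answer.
lim = 22/16 = 11/8

For large n the leading n^3 terms dominate both numerator and denominator. Dividing top and bottom by n^3, every other term tends to 0, leaving 22/16 = 11/8.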